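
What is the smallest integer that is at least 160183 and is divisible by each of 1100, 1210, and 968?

The integer must be a common multiple of 1100, 1210, and 968, so a multiple of their LCM.
1100 = 2^2 × 5^2 × 11
1210 = 2 × 5 × 11^2
968 = 2^3 × 11^2
LCM(1100, 1210, 968) = 2^3 × 5^2 × 11^2 = 24200.
Smallest multiple of 24200 that is ≥ 160183: ⌈160183/24200⌉ × 24200 = 7 × 24200 = 169400.

169400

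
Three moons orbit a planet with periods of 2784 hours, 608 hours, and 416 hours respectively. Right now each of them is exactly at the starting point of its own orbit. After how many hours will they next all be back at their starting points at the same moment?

687648 hours

They coincide at every common multiple of the periods; the first is the LCM.
2784 = 2^5 × 3 × 29
608 = 2^5 × 19
416 = 2^5 × 13
LCM(2784, 608, 416) = 2^5 × 3 × 13 × 19 × 29 = 687648.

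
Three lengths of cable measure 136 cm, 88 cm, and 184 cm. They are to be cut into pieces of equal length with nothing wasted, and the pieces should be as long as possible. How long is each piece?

8 cm

Each piece length must divide every original length, so the longest possible is gcd(136, 88, 184).
136 = 2^3 × 17
88 = 2^3 × 11
184 = 2^3 × 23
gcd(136, 88, 184) = 2^3 = 8.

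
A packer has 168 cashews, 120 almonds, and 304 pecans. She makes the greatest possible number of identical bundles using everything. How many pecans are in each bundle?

Number of bundles = gcd(168, 120, 304).
168 = 2^3 × 3 × 7
120 = 2^3 × 3 × 5
304 = 2^4 × 19
gcd(168, 120, 304) = 2^3 = 8.
pecans per bundle = 304 / 8 = 38.

38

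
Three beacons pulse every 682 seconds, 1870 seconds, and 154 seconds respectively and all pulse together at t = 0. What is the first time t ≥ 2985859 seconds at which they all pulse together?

Joint pulses occur at multiples of LCM(682, 1870, 154).
682 = 2 × 11 × 31
1870 = 2 × 5 × 11 × 17
154 = 2 × 7 × 11
LCM(682, 1870, 154) = 2 × 5 × 7 × 11 × 17 × 31 = 405790.
Smallest multiple of 405790 that is ≥ 2985859: ⌈2985859/405790⌉ × 405790 = 8 × 405790 = 3246320.

3246320 seconds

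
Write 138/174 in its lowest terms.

138 = 2 × 3 × 23
174 = 2 × 3 × 29
gcd(138, 174) = 2 × 3 = 6.
Divide numerator and denominator by 6: 138/174 = 23/29.

23/29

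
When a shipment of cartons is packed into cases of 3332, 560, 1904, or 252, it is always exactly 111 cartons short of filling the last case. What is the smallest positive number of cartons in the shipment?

599649

Being 111 short of a full case of size k means N ≡ −111 (mod k), i.e. N + 111 is a multiple of each size.
3332 = 2^2 × 7^2 × 17
560 = 2^4 × 5 × 7
1904 = 2^4 × 7 × 17
252 = 2^2 × 3^2 × 7
LCM(3332, 560, 1904, 252) = 2^4 × 3^2 × 5 × 7^2 × 17 = 599760.
Smallest positive N is 599760 − 111 = 599649.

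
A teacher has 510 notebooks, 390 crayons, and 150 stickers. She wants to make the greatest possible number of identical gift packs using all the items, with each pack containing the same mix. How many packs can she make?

The pack count must divide each quantity, so the greatest is gcd(510, 390, 150).
510 = 2 × 3 × 5 × 17
390 = 2 × 3 × 5 × 13
150 = 2 × 3 × 5^2
gcd(510, 390, 150) = 2 × 3 × 5 = 30.

30 packs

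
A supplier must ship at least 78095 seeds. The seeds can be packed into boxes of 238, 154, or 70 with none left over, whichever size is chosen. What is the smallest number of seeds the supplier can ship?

The number of seeds must be a common multiple of 238, 154, and 70, so a multiple of their LCM.
238 = 2 × 7 × 17
154 = 2 × 7 × 11
70 = 2 × 5 × 7
LCM(238, 154, 70) = 2 × 5 × 7 × 11 × 17 = 13090.
Smallest multiple of 13090 that is ≥ 78095: ⌈78095/13090⌉ × 13090 = 6 × 13090 = 78540.

78540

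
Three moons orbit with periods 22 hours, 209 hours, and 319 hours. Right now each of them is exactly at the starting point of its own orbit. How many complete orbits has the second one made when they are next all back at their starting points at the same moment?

58 orbits

They are all back at their starting positions together after one LCM of the periods.
22 = 2 × 11
209 = 11 × 19
319 = 11 × 29
LCM(22, 209, 319) = 2 × 11 × 19 × 29 = 12122.
Orbits for period 209: 12122 / 209 = 58.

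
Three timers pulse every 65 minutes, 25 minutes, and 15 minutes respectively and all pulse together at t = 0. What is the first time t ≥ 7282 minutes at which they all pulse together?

Joint pulses occur at multiples of LCM(65, 25, 15).
65 = 5 × 13
25 = 5^2
15 = 3 × 5
LCM(65, 25, 15) = 3 × 5^2 × 13 = 975.
Smallest multiple of 975 that is ≥ 7282: ⌈7282/975⌉ × 975 = 8 × 975 = 7800.

7800 minutes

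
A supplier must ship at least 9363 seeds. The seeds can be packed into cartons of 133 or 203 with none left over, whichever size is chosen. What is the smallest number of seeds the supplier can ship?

The number of seeds must be a common multiple of 133 and 203, so a multiple of their LCM.
133 = 7 × 19
203 = 7 × 29
LCM(133, 203) = 7 × 19 × 29 = 3857.
Smallest multiple of 3857 that is ≥ 9363: ⌈9363/3857⌉ × 3857 = 3 × 3857 = 11571.

11571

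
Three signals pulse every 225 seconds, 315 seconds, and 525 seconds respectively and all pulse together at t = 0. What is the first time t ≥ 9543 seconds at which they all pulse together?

Joint pulses occur at multiples of LCM(225, 315, 525).
225 = 3^2 × 5^2
315 = 3^2 × 5 × 7
525 = 3 × 5^2 × 7
LCM(225, 315, 525) = 3^2 × 5^2 × 7 = 1575.
Smallest multiple of 1575 that is ≥ 9543: ⌈9543/1575⌉ × 1575 = 7 × 1575 = 11025.

11025 seconds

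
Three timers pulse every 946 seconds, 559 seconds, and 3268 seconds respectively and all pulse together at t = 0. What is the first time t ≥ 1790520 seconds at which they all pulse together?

1869296 seconds

Joint pulses occur at multiples of LCM(946, 559, 3268).
946 = 2 × 11 × 43
559 = 13 × 43
3268 = 2^2 × 19 × 43
LCM(946, 559, 3268) = 2^2 × 11 × 13 × 19 × 43 = 467324.
Smallest multiple of 467324 that is ≥ 1790520: ⌈1790520/467324⌉ × 467324 = 4 × 467324 = 1869296.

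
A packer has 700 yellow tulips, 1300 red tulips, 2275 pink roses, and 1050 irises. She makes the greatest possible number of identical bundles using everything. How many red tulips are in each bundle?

Number of bundles = gcd(700, 1300, 2275, 1050).
700 = 2^2 × 5^2 × 7
1300 = 2^2 × 5^2 × 13
2275 = 5^2 × 7 × 13
1050 = 2 × 3 × 5^2 × 7
gcd(700, 1300, 2275, 1050) = 5^2 = 25.
red tulips per bundle = 1300 / 25 = 52.

52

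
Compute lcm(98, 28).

196

98 = 2 × 7^2
28 = 2^2 × 7
LCM(98, 28) = 2^2 × 7^2 = 196.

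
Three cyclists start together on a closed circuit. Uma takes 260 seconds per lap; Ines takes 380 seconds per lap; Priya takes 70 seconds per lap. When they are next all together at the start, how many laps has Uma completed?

133 laps

The first common completion time is the LCM of the periods.
260 = 2^2 × 5 × 13
380 = 2^2 × 5 × 19
70 = 2 × 5 × 7
LCM(260, 380, 70) = 2^2 × 5 × 7 × 13 × 19 = 34580.
Laps for period 260: 34580 / 260 = 133.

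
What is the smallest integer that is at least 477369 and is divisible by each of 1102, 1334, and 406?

The integer must be a common multiple of 1102, 1334, and 406, so a multiple of their LCM.
1102 = 2 × 19 × 29
1334 = 2 × 23 × 29
406 = 2 × 7 × 29
LCM(1102, 1334, 406) = 2 × 7 × 19 × 23 × 29 = 177422.
Smallest multiple of 177422 that is ≥ 477369: ⌈477369/177422⌉ × 177422 = 3 × 177422 = 532266.

532266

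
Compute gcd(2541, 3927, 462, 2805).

33

2541 = 3 × 7 × 11^2
3927 = 3 × 7 × 11 × 17
462 = 2 × 3 × 7 × 11
2805 = 3 × 5 × 11 × 17
gcd(2541, 3927, 462, 2805) = 3 × 11 = 33.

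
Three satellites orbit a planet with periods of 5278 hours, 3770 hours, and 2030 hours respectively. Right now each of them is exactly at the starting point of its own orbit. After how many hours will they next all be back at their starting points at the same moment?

The first simultaneous occurrence is after LCM of the individual periods.
5278 = 2 × 7 × 13 × 29
3770 = 2 × 5 × 13 × 29
2030 = 2 × 5 × 7 × 29
LCM(5278, 3770, 2030) = 2 × 5 × 7 × 13 × 29 = 26390.

26390 hours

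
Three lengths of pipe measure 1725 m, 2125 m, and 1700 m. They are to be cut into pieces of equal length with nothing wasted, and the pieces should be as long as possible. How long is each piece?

Each piece length must divide every original length, so the longest possible is gcd(1725, 2125, 1700).
1725 = 3 × 5^2 × 23
2125 = 5^3 × 17
1700 = 2^2 × 5^2 × 17
gcd(1725, 2125, 1700) = 5^2 = 25.

25 m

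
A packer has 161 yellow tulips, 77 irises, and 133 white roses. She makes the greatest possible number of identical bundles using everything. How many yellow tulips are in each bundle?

Number of bundles = gcd(161, 77, 133).
161 = 7 × 23
77 = 7 × 11
133 = 7 × 19
gcd(161, 77, 133) = 7.
yellow tulips per bundle = 161 / 7 = 23.

23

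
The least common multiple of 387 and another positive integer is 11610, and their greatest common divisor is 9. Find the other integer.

gcd × lcm = product of the two integers, so the other integer is (9 × 11610) / 387 = 270.

270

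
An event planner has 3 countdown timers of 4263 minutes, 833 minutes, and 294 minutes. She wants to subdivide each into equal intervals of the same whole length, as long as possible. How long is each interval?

The interval must divide each timer length; the longest such is the gcd.
4263 = 3 × 7^2 × 29
833 = 7^2 × 17
294 = 2 × 3 × 7^2
gcd(4263, 833, 294) = 7^2 = 49.

49 minutes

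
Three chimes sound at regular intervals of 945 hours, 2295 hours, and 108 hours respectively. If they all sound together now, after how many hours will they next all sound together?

64260 hours

The first simultaneous occurrence is after LCM of the individual periods.
945 = 3^3 × 5 × 7
2295 = 3^3 × 5 × 17
108 = 2^2 × 3^3
LCM(945, 2295, 108) = 2^2 × 3^3 × 5 × 7 × 17 = 64260.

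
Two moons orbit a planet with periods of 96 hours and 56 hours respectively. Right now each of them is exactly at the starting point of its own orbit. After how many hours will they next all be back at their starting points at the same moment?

672 hours

They coincide at every common multiple of the periods; the first is the LCM.
96 = 2^5 × 3
56 = 2^3 × 7
LCM(96, 56) = 2^5 × 3 × 7 = 672.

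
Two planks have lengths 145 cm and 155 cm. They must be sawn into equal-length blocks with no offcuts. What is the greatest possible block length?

5 cm

This is the greatest common divisor of 145 and 155.
145 = 5 × 29
155 = 5 × 31
gcd(145, 155) = 5.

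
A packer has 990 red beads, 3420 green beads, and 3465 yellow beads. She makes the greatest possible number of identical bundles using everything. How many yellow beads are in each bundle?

Number of bundles = gcd(990, 3420, 3465).
990 = 2 × 3^2 × 5 × 11
3420 = 2^2 × 3^2 × 5 × 19
3465 = 3^2 × 5 × 7 × 11
gcd(990, 3420, 3465) = 3^2 × 5 = 45.
yellow beads per bundle = 3465 / 45 = 77.

77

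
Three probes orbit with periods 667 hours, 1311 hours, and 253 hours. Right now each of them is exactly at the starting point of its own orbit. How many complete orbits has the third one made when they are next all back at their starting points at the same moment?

1653 orbits

They are all back at their starting positions together after one LCM of the periods.
667 = 23 × 29
1311 = 3 × 19 × 23
253 = 11 × 23
LCM(667, 1311, 253) = 3 × 11 × 19 × 23 × 29 = 418209.
Orbits for period 253: 418209 / 253 = 1653.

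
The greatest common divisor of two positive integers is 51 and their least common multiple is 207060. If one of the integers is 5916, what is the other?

For two integers, gcd × lcm = product, so the other is (51 × 207060) / 5916 = 10560060 / 5916 = 1785.

1785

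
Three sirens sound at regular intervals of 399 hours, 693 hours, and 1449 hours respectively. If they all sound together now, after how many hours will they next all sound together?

302841 hours

The first simultaneous occurrence is after LCM of the individual periods.
399 = 3 × 7 × 19
693 = 3^2 × 7 × 11
1449 = 3^2 × 7 × 23
LCM(399, 693, 1449) = 3^2 × 7 × 11 × 19 × 23 = 302841.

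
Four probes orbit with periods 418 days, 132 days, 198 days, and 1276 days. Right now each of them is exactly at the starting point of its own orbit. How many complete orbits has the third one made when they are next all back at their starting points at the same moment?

1102 orbits

They are all back at their starting positions together after one LCM of the periods.
418 = 2 × 11 × 19
132 = 2^2 × 3 × 11
198 = 2 × 3^2 × 11
1276 = 2^2 × 11 × 29
LCM(418, 132, 198, 1276) = 2^2 × 3^2 × 11 × 19 × 29 = 218196.
Orbits for period 198: 218196 / 198 = 1102.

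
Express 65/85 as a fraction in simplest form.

65 = 5 × 13
85 = 5 × 17
gcd(65, 85) = 5.
Divide numerator and denominator by 5: 65/85 = 13/17.

13/17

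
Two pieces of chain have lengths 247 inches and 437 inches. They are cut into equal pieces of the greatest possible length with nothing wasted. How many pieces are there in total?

Piece length = gcd(247, 437).
247 = 13 × 19
437 = 19 × 23
gcd(247, 437) = 19.
Total pieces = 247/19 + 437/19 = 13 + 23 = 36.

36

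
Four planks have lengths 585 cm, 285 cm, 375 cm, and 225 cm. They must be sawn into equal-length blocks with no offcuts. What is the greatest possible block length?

15 cm

The block length must divide every plank, so the greatest is gcd(585, 285, 375, 225).
585 = 3^2 × 5 × 13
285 = 3 × 5 × 19
375 = 3 × 5^3
225 = 3^2 × 5^2
gcd(585, 285, 375, 225) = 3 × 5 = 15.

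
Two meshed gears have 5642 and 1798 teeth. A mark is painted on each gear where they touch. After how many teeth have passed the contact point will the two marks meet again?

We need the least common multiple of the intervals.
5642 = 2 × 7 × 13 × 31
1798 = 2 × 29 × 31
LCM(5642, 1798) = 2 × 7 × 13 × 29 × 31 = 163618.

163618 teeth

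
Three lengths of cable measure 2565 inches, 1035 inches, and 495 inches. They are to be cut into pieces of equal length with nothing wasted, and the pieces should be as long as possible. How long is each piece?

45 inches

The greatest length dividing all of 2565, 1035, and 495 is their gcd.
2565 = 3^3 × 5 × 19
1035 = 3^2 × 5 × 23
495 = 3^2 × 5 × 11
gcd(2565, 1035, 495) = 3^2 × 5 = 45.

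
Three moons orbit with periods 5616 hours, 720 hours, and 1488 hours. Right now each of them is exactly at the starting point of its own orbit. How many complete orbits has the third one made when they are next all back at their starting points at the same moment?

585 orbits

All finish a whole number of cycles simultaneously at t = LCM of the periods.
5616 = 2^4 × 3^3 × 13
720 = 2^4 × 3^2 × 5
1488 = 2^4 × 3 × 31
LCM(5616, 720, 1488) = 2^4 × 3^3 × 5 × 13 × 31 = 870480.
Orbits for period 1488: 870480 / 1488 = 585.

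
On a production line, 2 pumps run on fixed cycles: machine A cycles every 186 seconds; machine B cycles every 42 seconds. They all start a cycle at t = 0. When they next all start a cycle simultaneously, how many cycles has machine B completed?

31 cycles

All finish a whole number of cycles simultaneously at t = LCM of the periods.
186 = 2 × 3 × 31
42 = 2 × 3 × 7
LCM(186, 42) = 2 × 3 × 7 × 31 = 1302.
Cycles for period 42: 1302 / 42 = 31.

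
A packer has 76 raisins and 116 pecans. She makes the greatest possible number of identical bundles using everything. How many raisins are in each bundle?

Number of bundles = gcd(76, 116).
76 = 2^2 × 19
116 = 2^2 × 29
gcd(76, 116) = 2^2 = 4.
raisins per bundle = 76 / 4 = 19.

19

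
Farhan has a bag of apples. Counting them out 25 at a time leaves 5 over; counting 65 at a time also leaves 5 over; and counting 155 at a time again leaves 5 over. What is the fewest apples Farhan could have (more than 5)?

N − 5 must be a common multiple of 25, 65, and 155.
25 = 5^2
65 = 5 × 13
155 = 5 × 31
LCM(25, 65, 155) = 5^2 × 13 × 31 = 10075.
Smallest N > 5 is LCM + 5 = 10075 + 5 = 10080.

10080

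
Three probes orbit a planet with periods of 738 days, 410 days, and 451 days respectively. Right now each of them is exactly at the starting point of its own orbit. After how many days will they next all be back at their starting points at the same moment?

40590 days

They coincide at every common multiple of the periods; the first is the LCM.
738 = 2 × 3^2 × 41
410 = 2 × 5 × 41
451 = 11 × 41
LCM(738, 410, 451) = 2 × 3^2 × 5 × 11 × 41 = 40590.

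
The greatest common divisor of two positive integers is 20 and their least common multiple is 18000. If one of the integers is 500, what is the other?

720

For two integers, gcd × lcm = product, so the other is (20 × 18000) / 500 = 360000 / 500 = 720.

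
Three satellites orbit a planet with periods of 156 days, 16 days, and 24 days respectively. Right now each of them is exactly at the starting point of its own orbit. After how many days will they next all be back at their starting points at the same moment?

624 days

The first simultaneous occurrence is after LCM of the individual periods.
156 = 2^2 × 3 × 13
16 = 2^4
24 = 2^3 × 3
LCM(156, 16, 24) = 2^4 × 3 × 13 = 624.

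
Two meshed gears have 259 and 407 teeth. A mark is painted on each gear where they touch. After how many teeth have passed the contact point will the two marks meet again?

They coincide at every common multiple of the periods; the first is the LCM.
259 = 7 × 37
407 = 11 × 37
LCM(259, 407) = 7 × 11 × 37 = 2849.

2849 teeth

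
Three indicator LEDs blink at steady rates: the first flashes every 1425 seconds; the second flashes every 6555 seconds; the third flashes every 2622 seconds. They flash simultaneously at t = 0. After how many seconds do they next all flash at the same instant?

65550 seconds

The first simultaneous occurrence is after LCM of the individual periods.
1425 = 3 × 5^2 × 19
6555 = 3 × 5 × 19 × 23
2622 = 2 × 3 × 19 × 23
LCM(1425, 6555, 2622) = 2 × 3 × 5^2 × 19 × 23 = 65550.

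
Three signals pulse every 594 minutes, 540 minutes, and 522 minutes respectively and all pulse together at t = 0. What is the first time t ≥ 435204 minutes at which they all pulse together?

Joint pulses occur at multiples of LCM(594, 540, 522).
594 = 2 × 3^3 × 11
540 = 2^2 × 3^3 × 5
522 = 2 × 3^2 × 29
LCM(594, 540, 522) = 2^2 × 3^3 × 5 × 11 × 29 = 172260.
Smallest multiple of 172260 that is ≥ 435204: ⌈435204/172260⌉ × 172260 = 3 × 172260 = 516780.

516780 minutes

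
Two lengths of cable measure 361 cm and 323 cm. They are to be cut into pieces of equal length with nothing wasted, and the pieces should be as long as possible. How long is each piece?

19 cm

Each piece length must divide every original length, so the longest possible is gcd(361, 323).
361 = 19^2
323 = 17 × 19
gcd(361, 323) = 19.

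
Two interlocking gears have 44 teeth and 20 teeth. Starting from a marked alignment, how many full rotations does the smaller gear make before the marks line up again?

All finish a whole number of cycles simultaneously at t = LCM of the periods.
44 = 2^2 × 11
20 = 2^2 × 5
LCM(44, 20) = 2^2 × 5 × 11 = 220.
Rotations for period 20: 220 / 20 = 11.

11 rotations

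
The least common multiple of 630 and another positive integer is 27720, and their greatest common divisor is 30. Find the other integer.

1320

gcd × lcm = product of the two integers, so the other integer is (30 × 27720) / 630 = 1320.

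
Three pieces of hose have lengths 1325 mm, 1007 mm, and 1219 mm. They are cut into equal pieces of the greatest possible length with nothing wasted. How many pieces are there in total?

Piece length = gcd(1325, 1007, 1219).
1325 = 5^2 × 53
1007 = 19 × 53
1219 = 23 × 53
gcd(1325, 1007, 1219) = 53.
Total pieces = 1325/53 + 1007/53 + 1219/53 = 25 + 19 + 23 = 67.

67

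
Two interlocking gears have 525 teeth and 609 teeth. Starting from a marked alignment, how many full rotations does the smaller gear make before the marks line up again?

29 rotations

The first common completion time is the LCM of the periods.
525 = 3 × 5^2 × 7
609 = 3 × 7 × 29
LCM(525, 609) = 3 × 5^2 × 7 × 29 = 15225.
Rotations for period 525: 15225 / 525 = 29.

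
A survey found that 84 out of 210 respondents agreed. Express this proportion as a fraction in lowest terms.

84 = 2^2 × 3 × 7
210 = 2 × 3 × 5 × 7
gcd(84, 210) = 2 × 3 × 7 = 42.
Divide numerator and denominator by 42: 84/210 = 2/5.

2/5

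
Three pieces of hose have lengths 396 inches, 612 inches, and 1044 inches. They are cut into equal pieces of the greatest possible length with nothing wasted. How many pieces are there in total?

Piece length = gcd(396, 612, 1044).
396 = 2^2 × 3^2 × 11
612 = 2^2 × 3^2 × 17
1044 = 2^2 × 3^2 × 29
gcd(396, 612, 1044) = 2^2 × 3^2 = 36.
Total pieces = 396/36 + 612/36 + 1044/36 = 11 + 17 + 29 = 57.

57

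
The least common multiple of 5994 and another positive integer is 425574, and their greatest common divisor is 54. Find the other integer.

3834

gcd × lcm = product of the two integers, so the other integer is (54 × 425574) / 5994 = 3834.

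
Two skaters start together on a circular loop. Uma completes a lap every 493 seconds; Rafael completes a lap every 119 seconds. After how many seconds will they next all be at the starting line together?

3451 seconds

We need the least common multiple of the intervals.
493 = 17 × 29
119 = 7 × 17
LCM(493, 119) = 7 × 17 × 29 = 3451.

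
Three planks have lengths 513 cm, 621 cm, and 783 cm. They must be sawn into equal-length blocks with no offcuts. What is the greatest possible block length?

This is the greatest common divisor of 513, 621, and 783.
513 = 3^3 × 19
621 = 3^3 × 23
783 = 3^3 × 29
gcd(513, 621, 783) = 3^3 = 27.

27 cm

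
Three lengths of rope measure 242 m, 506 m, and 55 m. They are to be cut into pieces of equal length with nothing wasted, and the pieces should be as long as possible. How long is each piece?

The greatest length dividing all of 242, 506, and 55 is their gcd.
242 = 2 × 11^2
506 = 2 × 11 × 23
55 = 5 × 11
gcd(242, 506, 55) = 11.

11 m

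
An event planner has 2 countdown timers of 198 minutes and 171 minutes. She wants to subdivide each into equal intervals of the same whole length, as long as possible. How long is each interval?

9 minutes

The interval must divide each timer length; the longest such is the gcd.
198 = 2 × 3^2 × 11
171 = 3^2 × 19
gcd(198, 171) = 3^2 = 9.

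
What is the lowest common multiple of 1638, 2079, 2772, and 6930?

540540

1638 = 2 × 3^2 × 7 × 13
2079 = 3^3 × 7 × 11
2772 = 2^2 × 3^2 × 7 × 11
6930 = 2 × 3^2 × 5 × 7 × 11
LCM(1638, 2079, 2772, 6930) = 2^2 × 3^3 × 5 × 7 × 11 × 13 = 540540.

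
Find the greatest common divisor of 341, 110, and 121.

11

341 = 11 × 31
110 = 2 × 5 × 11
121 = 11^2
gcd(341, 110, 121) = 11.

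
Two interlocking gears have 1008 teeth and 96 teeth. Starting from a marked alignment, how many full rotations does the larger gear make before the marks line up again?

The first common completion time is the LCM of the periods.
1008 = 2^4 × 3^2 × 7
96 = 2^5 × 3
LCM(1008, 96) = 2^5 × 3^2 × 7 = 2016.
Rotations for period 1008: 2016 / 1008 = 2.

2 rotations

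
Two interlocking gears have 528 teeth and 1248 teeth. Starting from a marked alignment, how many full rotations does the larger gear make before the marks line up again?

The first common completion time is the LCM of the periods.
528 = 2^4 × 3 × 11
1248 = 2^5 × 3 × 13
LCM(528, 1248) = 2^5 × 3 × 11 × 13 = 13728.
Rotations for period 1248: 13728 / 1248 = 11.

11 rotations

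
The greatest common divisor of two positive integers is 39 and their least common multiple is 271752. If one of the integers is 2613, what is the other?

For two integers, gcd × lcm = product, so the other is (39 × 271752) / 2613 = 10598328 / 2613 = 4056.

4056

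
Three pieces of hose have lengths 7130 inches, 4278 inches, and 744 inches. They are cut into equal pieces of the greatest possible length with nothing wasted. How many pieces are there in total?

196

Piece length = gcd(7130, 4278, 744).
7130 = 2 × 5 × 23 × 31
4278 = 2 × 3 × 23 × 31
744 = 2^3 × 3 × 31
gcd(7130, 4278, 744) = 2 × 31 = 62.
Total pieces = 7130/62 + 4278/62 + 744/62 = 115 + 69 + 12 = 196.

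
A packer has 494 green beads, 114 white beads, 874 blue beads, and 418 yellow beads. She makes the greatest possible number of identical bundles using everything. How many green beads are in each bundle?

Number of bundles = gcd(494, 114, 874, 418).
494 = 2 × 13 × 19
114 = 2 × 3 × 19
874 = 2 × 19 × 23
418 = 2 × 11 × 19
gcd(494, 114, 874, 418) = 2 × 19 = 38.
green beads per bundle = 494 / 38 = 13.

13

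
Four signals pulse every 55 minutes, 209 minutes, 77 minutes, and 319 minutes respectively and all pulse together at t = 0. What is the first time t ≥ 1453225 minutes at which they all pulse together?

1484945 minutes

Joint pulses occur at multiples of LCM(55, 209, 77, 319).
55 = 5 × 11
209 = 11 × 19
77 = 7 × 11
319 = 11 × 29
LCM(55, 209, 77, 319) = 5 × 7 × 11 × 19 × 29 = 212135.
Smallest multiple of 212135 that is ≥ 1453225: ⌈1453225/212135⌉ × 212135 = 7 × 212135 = 1484945.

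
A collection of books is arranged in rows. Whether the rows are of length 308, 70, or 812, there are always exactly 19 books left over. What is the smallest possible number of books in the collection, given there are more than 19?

44679

N − 19 must be a common multiple of 308, 70, and 812.
308 = 2^2 × 7 × 11
70 = 2 × 5 × 7
812 = 2^2 × 7 × 29
LCM(308, 70, 812) = 2^2 × 5 × 7 × 11 × 29 = 44660.
Smallest N > 19 is LCM + 19 = 44660 + 19 = 44679.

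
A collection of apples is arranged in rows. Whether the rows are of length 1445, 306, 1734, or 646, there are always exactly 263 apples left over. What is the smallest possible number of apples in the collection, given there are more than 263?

N − 263 must be a common multiple of 1445, 306, 1734, and 646.
1445 = 5 × 17^2
306 = 2 × 3^2 × 17
1734 = 2 × 3 × 17^2
646 = 2 × 17 × 19
LCM(1445, 306, 1734, 646) = 2 × 3^2 × 5 × 17^2 × 19 = 494190.
Smallest N > 263 is LCM + 263 = 494190 + 263 = 494453.

494453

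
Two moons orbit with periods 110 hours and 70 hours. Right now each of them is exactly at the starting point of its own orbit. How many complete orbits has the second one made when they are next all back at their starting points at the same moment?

11 orbits

All finish a whole number of cycles simultaneously at t = LCM of the periods.
110 = 2 × 5 × 11
70 = 2 × 5 × 7
LCM(110, 70) = 2 × 5 × 7 × 11 = 770.
Orbits for period 70: 770 / 70 = 11.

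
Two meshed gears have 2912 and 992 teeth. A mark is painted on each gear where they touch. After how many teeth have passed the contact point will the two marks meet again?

They coincide at every common multiple of the periods; the first is the LCM.
2912 = 2^5 × 7 × 13
992 = 2^5 × 31
LCM(2912, 992) = 2^5 × 7 × 13 × 31 = 90272.

90272 teeth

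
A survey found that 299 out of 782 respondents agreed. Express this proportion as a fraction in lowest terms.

299 = 13 × 23
782 = 2 × 17 × 23
gcd(299, 782) = 23.
Divide numerator and denominator by 23: 299/782 = 13/34.

13/34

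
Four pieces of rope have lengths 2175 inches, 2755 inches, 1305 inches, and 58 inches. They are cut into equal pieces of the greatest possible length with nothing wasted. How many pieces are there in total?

217

Piece length = gcd(2175, 2755, 1305, 58).
2175 = 3 × 5^2 × 29
2755 = 5 × 19 × 29
1305 = 3^2 × 5 × 29
58 = 2 × 29
gcd(2175, 2755, 1305, 58) = 29.
Total pieces = 2175/29 + 2755/29 + 1305/29 + 58/29 = 75 + 95 + 45 + 2 = 217.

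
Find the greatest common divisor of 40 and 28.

4

40 = 2^3 × 5
28 = 2^2 × 7
gcd(40, 28) = 2^2 = 4.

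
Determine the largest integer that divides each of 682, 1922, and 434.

682 = 2 × 11 × 31
1922 = 2 × 31^2
434 = 2 × 7 × 31
gcd(682, 1922, 434) = 2 × 31 = 62.

62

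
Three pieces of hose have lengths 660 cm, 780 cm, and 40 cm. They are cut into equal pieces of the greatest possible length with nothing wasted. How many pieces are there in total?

74

Piece length = gcd(660, 780, 40).
660 = 2^2 × 3 × 5 × 11
780 = 2^2 × 3 × 5 × 13
40 = 2^3 × 5
gcd(660, 780, 40) = 2^2 × 5 = 20.
Total pieces = 660/20 + 780/20 + 40/20 = 33 + 39 + 2 = 74.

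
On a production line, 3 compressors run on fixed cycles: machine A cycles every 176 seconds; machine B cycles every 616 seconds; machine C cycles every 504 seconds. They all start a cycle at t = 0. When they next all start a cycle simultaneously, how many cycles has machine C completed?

22 cycles

All finish a whole number of cycles simultaneously at t = LCM of the periods.
176 = 2^4 × 11
616 = 2^3 × 7 × 11
504 = 2^3 × 3^2 × 7
LCM(176, 616, 504) = 2^4 × 3^2 × 7 × 11 = 11088.
Cycles for period 504: 11088 / 504 = 22.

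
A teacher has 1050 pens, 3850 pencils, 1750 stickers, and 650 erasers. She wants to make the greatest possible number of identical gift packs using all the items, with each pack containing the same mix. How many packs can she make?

The pack count must divide each quantity, so the greatest is gcd(1050, 3850, 1750, 650).
1050 = 2 × 3 × 5^2 × 7
3850 = 2 × 5^2 × 7 × 11
1750 = 2 × 5^3 × 7
650 = 2 × 5^2 × 13
gcd(1050, 3850, 1750, 650) = 2 × 5^2 = 50.

50 packs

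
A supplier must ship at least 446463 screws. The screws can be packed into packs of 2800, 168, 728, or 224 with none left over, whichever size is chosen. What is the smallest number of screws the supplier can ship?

655200

The number of screws must be a common multiple of 2800, 168, 728, and 224, so a multiple of their LCM.
2800 = 2^4 × 5^2 × 7
168 = 2^3 × 3 × 7
728 = 2^3 × 7 × 13
224 = 2^5 × 7
LCM(2800, 168, 728, 224) = 2^5 × 3 × 5^2 × 7 × 13 = 218400.
Smallest multiple of 218400 that is ≥ 446463: ⌈446463/218400⌉ × 218400 = 3 × 218400 = 655200.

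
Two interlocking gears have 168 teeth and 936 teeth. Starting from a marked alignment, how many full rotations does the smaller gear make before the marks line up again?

39 rotations

They are all back at their starting positions together after one LCM of the periods.
168 = 2^3 × 3 × 7
936 = 2^3 × 3^2 × 13
LCM(168, 936) = 2^3 × 3^2 × 7 × 13 = 6552.
Rotations for period 168: 6552 / 168 = 39.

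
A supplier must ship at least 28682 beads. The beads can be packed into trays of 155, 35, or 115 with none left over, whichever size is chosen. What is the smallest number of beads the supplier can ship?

The number of beads must be a common multiple of 155, 35, and 115, so a multiple of their LCM.
155 = 5 × 31
35 = 5 × 7
115 = 5 × 23
LCM(155, 35, 115) = 5 × 7 × 23 × 31 = 24955.
Smallest multiple of 24955 that is ≥ 28682: ⌈28682/24955⌉ × 24955 = 2 × 24955 = 49910.

49910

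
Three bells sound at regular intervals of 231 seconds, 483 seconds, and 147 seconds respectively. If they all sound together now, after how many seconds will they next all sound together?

The first simultaneous occurrence is after LCM of the individual periods.
231 = 3 × 7 × 11
483 = 3 × 7 × 23
147 = 3 × 7^2
LCM(231, 483, 147) = 3 × 7^2 × 11 × 23 = 37191.

37191 seconds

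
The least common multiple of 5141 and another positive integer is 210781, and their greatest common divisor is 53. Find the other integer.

2173

gcd × lcm = product of the two integers, so the other integer is (53 × 210781) / 5141 = 2173.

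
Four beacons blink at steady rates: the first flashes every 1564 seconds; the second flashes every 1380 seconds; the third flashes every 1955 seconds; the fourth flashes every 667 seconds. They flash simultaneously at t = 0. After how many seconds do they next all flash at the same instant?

The first simultaneous occurrence is after LCM of the individual periods.
1564 = 2^2 × 17 × 23
1380 = 2^2 × 3 × 5 × 23
1955 = 5 × 17 × 23
667 = 23 × 29
LCM(1564, 1380, 1955, 667) = 2^2 × 3 × 5 × 17 × 23 × 29 = 680340.

680340 seconds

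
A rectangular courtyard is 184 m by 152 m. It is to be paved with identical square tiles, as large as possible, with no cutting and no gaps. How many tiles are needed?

Tile side = gcd(184, 152).
184 = 2^3 × 23
152 = 2^3 × 19
gcd(184, 152) = 2^3 = 8.
Tiles: (184/8) × (152/8) = 23 × 19 = 437.

437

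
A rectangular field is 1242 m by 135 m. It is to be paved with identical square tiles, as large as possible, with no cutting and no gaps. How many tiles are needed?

Tile side = gcd(1242, 135).
1242 = 2 × 3^3 × 23
135 = 3^3 × 5
gcd(1242, 135) = 3^3 = 27.
Tiles: (1242/27) × (135/27) = 46 × 5 = 230.

230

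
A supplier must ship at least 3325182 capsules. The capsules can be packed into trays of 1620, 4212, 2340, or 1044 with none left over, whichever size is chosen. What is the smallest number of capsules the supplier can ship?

3664440

The number of capsules must be a common multiple of 1620, 4212, 2340, and 1044, so a multiple of their LCM.
1620 = 2^2 × 3^4 × 5
4212 = 2^2 × 3^4 × 13
2340 = 2^2 × 3^2 × 5 × 13
1044 = 2^2 × 3^2 × 29
LCM(1620, 4212, 2340, 1044) = 2^2 × 3^4 × 5 × 13 × 29 = 610740.
Smallest multiple of 610740 that is ≥ 3325182: ⌈3325182/610740⌉ × 610740 = 6 × 610740 = 3664440.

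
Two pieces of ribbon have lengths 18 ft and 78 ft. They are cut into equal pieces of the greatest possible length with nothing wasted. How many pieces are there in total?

16

Piece length = gcd(18, 78).
18 = 2 × 3^2
78 = 2 × 3 × 13
gcd(18, 78) = 2 × 3 = 6.
Total pieces = 18/6 + 78/6 = 3 + 13 = 16.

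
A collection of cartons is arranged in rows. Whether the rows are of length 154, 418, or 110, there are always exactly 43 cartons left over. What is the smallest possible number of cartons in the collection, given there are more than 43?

14673

N − 43 must be a common multiple of 154, 418, and 110.
154 = 2 × 7 × 11
418 = 2 × 11 × 19
110 = 2 × 5 × 11
LCM(154, 418, 110) = 2 × 5 × 7 × 11 × 19 = 14630.
Smallest N > 43 is LCM + 43 = 14630 + 43 = 14673.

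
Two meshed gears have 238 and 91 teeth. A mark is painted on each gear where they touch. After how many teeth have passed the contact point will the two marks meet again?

3094 teeth

We need the least common multiple of the intervals.
238 = 2 × 7 × 17
91 = 7 × 13
LCM(238, 91) = 2 × 7 × 13 × 17 = 3094.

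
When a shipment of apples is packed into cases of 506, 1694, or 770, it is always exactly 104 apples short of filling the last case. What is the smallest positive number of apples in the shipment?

194706

Being 104 short of a full case of size k means N ≡ −104 (mod k), i.e. N + 104 is a multiple of each size.
506 = 2 × 11 × 23
1694 = 2 × 7 × 11^2
770 = 2 × 5 × 7 × 11
LCM(506, 1694, 770) = 2 × 5 × 7 × 11^2 × 23 = 194810.
Smallest positive N is 194810 − 104 = 194706.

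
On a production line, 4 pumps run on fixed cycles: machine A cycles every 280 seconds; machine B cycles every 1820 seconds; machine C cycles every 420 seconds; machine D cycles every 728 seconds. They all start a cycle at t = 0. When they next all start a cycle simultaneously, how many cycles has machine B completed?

6 cycles

All finish a whole number of cycles simultaneously at t = LCM of the periods.
280 = 2^3 × 5 × 7
1820 = 2^2 × 5 × 7 × 13
420 = 2^2 × 3 × 5 × 7
728 = 2^3 × 7 × 13
LCM(280, 1820, 420, 728) = 2^3 × 3 × 5 × 7 × 13 = 10920.
Cycles for period 1820: 10920 / 1820 = 6.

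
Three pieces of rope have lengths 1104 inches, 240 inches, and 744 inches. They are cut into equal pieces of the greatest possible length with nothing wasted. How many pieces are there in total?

Piece length = gcd(1104, 240, 744).
1104 = 2^4 × 3 × 23
240 = 2^4 × 3 × 5
744 = 2^3 × 3 × 31
gcd(1104, 240, 744) = 2^3 × 3 = 24.
Total pieces = 1104/24 + 240/24 + 744/24 = 46 + 10 + 31 = 87.

87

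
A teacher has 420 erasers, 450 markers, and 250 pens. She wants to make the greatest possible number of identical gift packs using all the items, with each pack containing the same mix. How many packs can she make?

10 packs

The pack count must divide each quantity, so the greatest is gcd(420, 450, 250).
420 = 2^2 × 3 × 5 × 7
450 = 2 × 3^2 × 5^2
250 = 2 × 5^3
gcd(420, 450, 250) = 2 × 5 = 10.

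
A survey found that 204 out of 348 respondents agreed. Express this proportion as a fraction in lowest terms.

17/29

204 = 2^2 × 3 × 17
348 = 2^2 × 3 × 29
gcd(204, 348) = 2^2 × 3 = 12.
Divide numerator and denominator by 12: 204/348 = 17/29.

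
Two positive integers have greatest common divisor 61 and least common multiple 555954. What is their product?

For any two positive integers, gcd × lcm = product = 61 × 555954 = 33913194.

33913194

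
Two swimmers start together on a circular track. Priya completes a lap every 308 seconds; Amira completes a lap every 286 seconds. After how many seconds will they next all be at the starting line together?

They coincide at every common multiple of the periods; the first is the LCM.
308 = 2^2 × 7 × 11
286 = 2 × 11 × 13
LCM(308, 286) = 2^2 × 7 × 11 × 13 = 4004.

4004 seconds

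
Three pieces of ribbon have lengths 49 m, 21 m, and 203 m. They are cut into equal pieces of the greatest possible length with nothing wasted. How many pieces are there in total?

Piece length = gcd(49, 21, 203).
49 = 7^2
21 = 3 × 7
203 = 7 × 29
gcd(49, 21, 203) = 7.
Total pieces = 49/7 + 21/7 + 203/7 = 7 + 3 + 29 = 39.

39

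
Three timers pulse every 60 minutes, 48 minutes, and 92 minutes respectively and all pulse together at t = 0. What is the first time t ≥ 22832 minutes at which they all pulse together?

Joint pulses occur at multiples of LCM(60, 48, 92).
60 = 2^2 × 3 × 5
48 = 2^4 × 3
92 = 2^2 × 23
LCM(60, 48, 92) = 2^4 × 3 × 5 × 23 = 5520.
Smallest multiple of 5520 that is ≥ 22832: ⌈22832/5520⌉ × 5520 = 5 × 5520 = 27600.

27600 minutes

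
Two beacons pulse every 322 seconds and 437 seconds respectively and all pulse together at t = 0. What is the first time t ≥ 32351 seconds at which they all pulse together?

36708 seconds

Joint pulses occur at multiples of LCM(322, 437).
322 = 2 × 7 × 23
437 = 19 × 23
LCM(322, 437) = 2 × 7 × 19 × 23 = 6118.
Smallest multiple of 6118 that is ≥ 32351: ⌈32351/6118⌉ × 6118 = 6 × 6118 = 36708.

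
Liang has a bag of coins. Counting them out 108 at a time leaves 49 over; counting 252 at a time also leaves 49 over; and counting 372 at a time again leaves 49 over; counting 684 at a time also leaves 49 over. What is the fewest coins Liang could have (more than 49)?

N − 49 must be a common multiple of 108, 252, 372, and 684.
108 = 2^2 × 3^3
252 = 2^2 × 3^2 × 7
372 = 2^2 × 3 × 31
684 = 2^2 × 3^2 × 19
LCM(108, 252, 372, 684) = 2^2 × 3^3 × 7 × 19 × 31 = 445284.
Smallest N > 49 is LCM + 49 = 445284 + 49 = 445333.

445333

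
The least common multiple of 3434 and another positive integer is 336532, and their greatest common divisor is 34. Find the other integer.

3332

gcd × lcm = product of the two integers, so the other integer is (34 × 336532) / 3434 = 3332.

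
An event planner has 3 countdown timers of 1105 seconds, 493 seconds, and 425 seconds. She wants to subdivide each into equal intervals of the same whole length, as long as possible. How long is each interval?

The interval must divide each timer length; the longest such is the gcd.
1105 = 5 × 13 × 17
493 = 17 × 29
425 = 5^2 × 17
gcd(1105, 493, 425) = 17.

17 seconds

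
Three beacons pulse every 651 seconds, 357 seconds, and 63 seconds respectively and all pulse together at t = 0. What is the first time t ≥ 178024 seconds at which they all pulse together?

Joint pulses occur at multiples of LCM(651, 357, 63).
651 = 3 × 7 × 31
357 = 3 × 7 × 17
63 = 3^2 × 7
LCM(651, 357, 63) = 3^2 × 7 × 17 × 31 = 33201.
Smallest multiple of 33201 that is ≥ 178024: ⌈178024/33201⌉ × 33201 = 6 × 33201 = 199206.

199206 seconds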